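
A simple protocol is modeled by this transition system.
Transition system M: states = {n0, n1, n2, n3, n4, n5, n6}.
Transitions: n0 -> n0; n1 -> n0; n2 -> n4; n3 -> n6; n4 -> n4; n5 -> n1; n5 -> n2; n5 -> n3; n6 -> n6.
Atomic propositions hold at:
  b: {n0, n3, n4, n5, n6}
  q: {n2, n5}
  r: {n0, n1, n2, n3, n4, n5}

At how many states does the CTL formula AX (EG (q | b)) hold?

6

Sat(q | b) = {n0, n2, n3, n4, n5, n6}
EG (q | b): greatest fixpoint, start Z0 = {n0, n2, n3, n4, n5, n6}, keep only states in Sat with some successor in Z. Already a fixed point.
Sat(EG (q | b)) = {n0, n2, n3, n4, n5, n6}
Sat(AX (EG (q | b))) = {s : every successor in {n0, n2, n3, n4, n5, n6}} = {n0, n1, n2, n3, n4, n6}
|Sat(AX (EG (q | b)))| = |{n0, n1, n2, n3, n4, n6}| = 6.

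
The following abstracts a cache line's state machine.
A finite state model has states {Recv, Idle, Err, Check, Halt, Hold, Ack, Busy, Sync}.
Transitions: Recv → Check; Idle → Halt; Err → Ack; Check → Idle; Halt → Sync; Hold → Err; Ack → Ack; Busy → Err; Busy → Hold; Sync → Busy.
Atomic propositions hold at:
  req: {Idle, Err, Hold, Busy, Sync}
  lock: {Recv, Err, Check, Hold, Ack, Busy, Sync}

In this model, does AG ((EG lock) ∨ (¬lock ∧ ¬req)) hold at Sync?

EG lock: greatest fixpoint, start Z0 = {Recv, Err, Check, Hold, Ack, Busy, Sync}, keep only states in Sat with some successor in Z. Z1 = {Recv, Err, Hold, Ack, Busy, Sync}; Z2 = {Err, Hold, Ack, Busy, Sync}; fixed.
Sat(EG lock) = {Err, Hold, Ack, Busy, Sync}
Sat(¬lock) = {Idle, Halt}
Sat(¬req) = {Recv, Check, Halt, Ack}
Sat(¬lock ∧ ¬req) = {Halt}
Sat((EG lock) ∨ (¬lock ∧ ¬req)) = {Err, Halt, Hold, Ack, Busy, Sync}
AG ((EG lock) ∨ (¬lock ∧ ¬req)): greatest fixpoint, start Z0 = {Err, Halt, Hold, Ack, Busy, Sync}, keep only states in Sat with every successor in Z. Already a fixed point.
Sat(AG ((EG lock) ∨ (¬lock ∧ ¬req))) = {Err, Halt, Hold, Ack, Busy, Sync}
Sync ∈ Sat(AG ((EG lock) ∨ (¬lock ∧ ¬req))) = {Err, Halt, Hold, Ack, Busy, Sync}, so the formula holds at Sync.

Yes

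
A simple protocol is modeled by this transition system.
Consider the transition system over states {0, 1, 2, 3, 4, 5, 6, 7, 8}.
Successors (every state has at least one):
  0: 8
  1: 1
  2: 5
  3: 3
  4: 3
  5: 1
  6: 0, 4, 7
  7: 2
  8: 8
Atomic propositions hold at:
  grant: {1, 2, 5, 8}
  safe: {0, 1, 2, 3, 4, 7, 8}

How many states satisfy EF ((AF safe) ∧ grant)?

AF safe: least fixpoint, start Z0 = {0, 1, 2, 3, 4, 7, 8}, add states with every successor in Z. Z1 = {0, 1, 2, 3, 4, 5, 6, 7, 8}; fixed.
Sat(AF safe) = {0, 1, 2, 3, 4, 5, 6, 7, 8}
Sat((AF safe) ∧ grant) = {1, 2, 5, 8}
EF ((AF safe) ∧ grant): least fixpoint, start Z0 = {1, 2, 5, 8}, add states with some successor in Z. Z1 = {0, 1, 2, 5, 7, 8}; Z2 = {0, 1, 2, 5, 6, 7, 8}; fixed.
Sat(EF ((AF safe) ∧ grant)) = {0, 1, 2, 5, 6, 7, 8}
|Sat(EF ((AF safe) ∧ grant))| = |{0, 1, 2, 5, 6, 7, 8}| = 7.

7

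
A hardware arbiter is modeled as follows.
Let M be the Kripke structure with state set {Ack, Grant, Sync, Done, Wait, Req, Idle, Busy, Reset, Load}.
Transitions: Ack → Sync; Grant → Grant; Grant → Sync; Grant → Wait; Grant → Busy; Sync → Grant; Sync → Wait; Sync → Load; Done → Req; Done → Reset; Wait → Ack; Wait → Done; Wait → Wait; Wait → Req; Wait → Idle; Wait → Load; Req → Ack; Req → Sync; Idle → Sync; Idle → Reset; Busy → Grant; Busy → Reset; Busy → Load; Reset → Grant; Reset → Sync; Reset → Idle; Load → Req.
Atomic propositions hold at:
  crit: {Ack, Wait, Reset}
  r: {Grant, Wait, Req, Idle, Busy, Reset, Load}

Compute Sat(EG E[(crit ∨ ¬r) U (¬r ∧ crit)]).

Sat(¬r) = {Ack, Sync, Done}
Sat(crit ∨ ¬r) = {Ack, Sync, Done, Wait, Reset}
Sat(¬r ∧ crit) = {Ack}
E[(crit ∨ ¬r) U (¬r ∧ crit)]: least fixpoint, start Z0 = Sat((¬r ∧ crit)) = {Ack}, add states in Sat(crit ∨ ¬r) with some successor in Z. Z1 = {Ack, Wait}; Z2 = {Ack, Sync, Wait}; Z3 = {Ack, Sync, Wait, Reset}; Z4 = {Ack, Sync, Done, Wait, Reset}; fixed.
Sat(E[(crit ∨ ¬r) U (¬r ∧ crit)]) = {Ack, Sync, Done, Wait, Reset}
EG E[(crit ∨ ¬r) U (¬r ∧ crit)]: greatest fixpoint, start Z0 = {Ack, Sync, Done, Wait, Reset}, keep only states in Sat with some successor in Z. Already a fixed point.
Sat(EG E[(crit ∨ ¬r) U (¬r ∧ crit)]) = {Ack, Sync, Done, Wait, Reset}

{Ack, Sync, Done, Wait, Reset}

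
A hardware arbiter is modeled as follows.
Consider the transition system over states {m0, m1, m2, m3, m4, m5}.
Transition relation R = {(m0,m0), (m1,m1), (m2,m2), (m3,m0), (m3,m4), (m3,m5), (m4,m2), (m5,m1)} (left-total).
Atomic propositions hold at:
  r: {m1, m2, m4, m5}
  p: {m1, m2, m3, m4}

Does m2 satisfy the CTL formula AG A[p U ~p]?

Sat(~p) = {m0, m5}
A[p U ~p]: least fixpoint, start Z0 = Sat(~p) = {m0, m5}, add states in Sat(p) with every successor in Z. Already a fixed point.
Sat(A[p U ~p]) = {m0, m5}
AG A[p U ~p]: greatest fixpoint, start Z0 = {m0, m5}, keep only states in Sat with every successor in Z. Z1 = {m0}; fixed.
Sat(AG A[p U ~p]) = {m0}
m2 ∉ Sat(AG A[p U ~p]) = {m0}, so the formula does not hold at m2.

No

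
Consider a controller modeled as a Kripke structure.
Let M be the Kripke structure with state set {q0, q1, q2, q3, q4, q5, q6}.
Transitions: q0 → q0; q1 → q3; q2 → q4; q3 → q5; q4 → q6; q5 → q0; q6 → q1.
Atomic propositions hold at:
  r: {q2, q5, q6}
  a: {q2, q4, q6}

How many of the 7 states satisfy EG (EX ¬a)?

Sat(¬a) = {q0, q1, q3, q5}
Sat(EX ¬a) = {s : some successor in {q0, q1, q3, q5}} = {q0, q1, q3, q5, q6}
EG (EX ¬a): greatest fixpoint, start Z0 = {q0, q1, q3, q5, q6}, keep only states in Sat with some successor in Z. Already a fixed point.
Sat(EG (EX ¬a)) = {q0, q1, q3, q5, q6}
|Sat(EG (EX ¬a))| = |{q0, q1, q3, q5, q6}| = 5.

5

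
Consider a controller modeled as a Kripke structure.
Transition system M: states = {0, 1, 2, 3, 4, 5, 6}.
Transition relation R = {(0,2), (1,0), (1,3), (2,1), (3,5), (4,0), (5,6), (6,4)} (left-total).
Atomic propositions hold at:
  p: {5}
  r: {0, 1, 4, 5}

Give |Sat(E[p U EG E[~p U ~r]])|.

6

Sat(~p) = {0, 1, 2, 3, 4, 6}
Sat(~r) = {2, 3, 6}
E[~p U ~r]: least fixpoint, start Z0 = Sat(~r) = {2, 3, 6}, add states in Sat(~p) with some successor in Z. Z1 = {0, 1, 2, 3, 6}; Z2 = {0, 1, 2, 3, 4, 6}; fixed.
Sat(E[~p U ~r]) = {0, 1, 2, 3, 4, 6}
EG E[~p U ~r]: greatest fixpoint, start Z0 = {0, 1, 2, 3, 4, 6}, keep only states in Sat with some successor in Z. Z1 = {0, 1, 2, 4, 6}; fixed.
Sat(EG E[~p U ~r]) = {0, 1, 2, 4, 6}
E[p U EG E[~p U ~r]]: least fixpoint, start Z0 = Sat(EG E[~p U ~r]) = {0, 1, 2, 4, 6}, add states in Sat(p) with some successor in Z. Z1 = {0, 1, 2, 4, 5, 6}; fixed.
Sat(E[p U EG E[~p U ~r]]) = {0, 1, 2, 4, 5, 6}
|Sat(E[p U EG E[~p U ~r]])| = |{0, 1, 2, 4, 5, 6}| = 6.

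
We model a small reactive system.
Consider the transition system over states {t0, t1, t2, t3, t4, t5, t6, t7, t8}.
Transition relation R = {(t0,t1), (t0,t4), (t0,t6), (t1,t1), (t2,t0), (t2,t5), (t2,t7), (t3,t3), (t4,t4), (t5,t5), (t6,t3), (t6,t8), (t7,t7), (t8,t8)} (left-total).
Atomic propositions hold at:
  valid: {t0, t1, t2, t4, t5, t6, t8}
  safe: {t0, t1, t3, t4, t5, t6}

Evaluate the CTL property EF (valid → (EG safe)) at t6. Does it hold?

EG safe: greatest fixpoint, start Z0 = {t0, t1, t3, t4, t5, t6}, keep only states in Sat with some successor in Z. Already a fixed point.
Sat(EG safe) = {t0, t1, t3, t4, t5, t6}
Sat(valid → (EG safe)) = {t0, t1, t3, t4, t5, t6, t7}
EF (valid → (EG safe)): least fixpoint, start Z0 = {t0, t1, t3, t4, t5, t6, t7}, add states with some successor in Z. Z1 = {t0, t1, t2, t3, t4, t5, t6, t7}; fixed.
Sat(EF (valid → (EG safe))) = {t0, t1, t2, t3, t4, t5, t6, t7}
t6 ∈ Sat(EF (valid → (EG safe))) = {t0, t1, t2, t3, t4, t5, t6, t7}, so the formula holds at t6.

Yes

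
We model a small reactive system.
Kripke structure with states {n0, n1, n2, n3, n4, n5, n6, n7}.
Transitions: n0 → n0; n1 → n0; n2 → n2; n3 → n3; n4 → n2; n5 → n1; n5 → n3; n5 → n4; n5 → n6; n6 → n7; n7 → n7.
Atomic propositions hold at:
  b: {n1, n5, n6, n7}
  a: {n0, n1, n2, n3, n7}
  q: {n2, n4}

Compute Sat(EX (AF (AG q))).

AG q: greatest fixpoint, start Z0 = {n2, n4}, keep only states in Sat with every successor in Z. Already a fixed point.
Sat(AG q) = {n2, n4}
AF (AG q): least fixpoint, start Z0 = {n2, n4}, add states with every successor in Z. Already a fixed point.
Sat(AF (AG q)) = {n2, n4}
Sat(EX (AF (AG q))) = {s : some successor in {n2, n4}} = {n2, n4, n5}

{n2, n4, n5}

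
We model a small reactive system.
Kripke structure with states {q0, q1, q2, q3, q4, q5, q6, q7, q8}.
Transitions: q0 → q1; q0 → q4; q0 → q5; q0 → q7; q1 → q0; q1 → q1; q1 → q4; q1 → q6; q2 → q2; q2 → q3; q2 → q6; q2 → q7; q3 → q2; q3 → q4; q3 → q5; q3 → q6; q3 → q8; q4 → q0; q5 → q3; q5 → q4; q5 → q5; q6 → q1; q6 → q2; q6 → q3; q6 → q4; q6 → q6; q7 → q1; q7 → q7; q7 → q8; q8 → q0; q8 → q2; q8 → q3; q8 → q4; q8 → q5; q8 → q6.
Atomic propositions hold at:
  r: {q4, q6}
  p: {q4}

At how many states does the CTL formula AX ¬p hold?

Sat(¬p) = {q0, q1, q2, q3, q5, q6, q7, q8}
Sat(AX ¬p) = {s : every successor in {q0, q1, q2, q3, q5, q6, q7, q8}} = {q2, q4, q7}
|Sat(AX ¬p)| = |{q2, q4, q7}| = 3.

3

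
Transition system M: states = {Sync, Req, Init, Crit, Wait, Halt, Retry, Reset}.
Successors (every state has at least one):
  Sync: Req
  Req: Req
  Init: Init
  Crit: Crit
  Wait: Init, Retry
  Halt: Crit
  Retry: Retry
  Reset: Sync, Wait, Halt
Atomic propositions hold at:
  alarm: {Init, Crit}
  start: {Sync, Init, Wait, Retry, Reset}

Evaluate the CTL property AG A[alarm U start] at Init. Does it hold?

A[alarm U start]: least fixpoint, start Z0 = Sat(start) = {Sync, Init, Wait, Retry, Reset}, add states in Sat(alarm) with every successor in Z. Already a fixed point.
Sat(A[alarm U start]) = {Sync, Init, Wait, Retry, Reset}
AG A[alarm U start]: greatest fixpoint, start Z0 = {Sync, Init, Wait, Retry, Reset}, keep only states in Sat with every successor in Z. Z1 = {Init, Wait, Retry}; fixed.
Sat(AG A[alarm U start]) = {Init, Wait, Retry}
Init ∈ Sat(AG A[alarm U start]) = {Init, Wait, Retry}, so the formula holds at Init.

Yes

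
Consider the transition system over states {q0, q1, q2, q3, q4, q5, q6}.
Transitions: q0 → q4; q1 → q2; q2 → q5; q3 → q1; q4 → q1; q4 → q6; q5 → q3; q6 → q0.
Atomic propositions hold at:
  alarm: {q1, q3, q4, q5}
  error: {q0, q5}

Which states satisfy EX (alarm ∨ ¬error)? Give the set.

Sat(¬error) = {q1, q2, q3, q4, q6}
Sat(alarm ∨ ¬error) = {q1, q2, q3, q4, q5, q6}
Sat(EX (alarm ∨ ¬error)) = {s : some successor in {q1, q2, q3, q4, q5, q6}} = {q0, q1, q2, q3, q4, q5}

{q0, q1, q2, q3, q4, q5}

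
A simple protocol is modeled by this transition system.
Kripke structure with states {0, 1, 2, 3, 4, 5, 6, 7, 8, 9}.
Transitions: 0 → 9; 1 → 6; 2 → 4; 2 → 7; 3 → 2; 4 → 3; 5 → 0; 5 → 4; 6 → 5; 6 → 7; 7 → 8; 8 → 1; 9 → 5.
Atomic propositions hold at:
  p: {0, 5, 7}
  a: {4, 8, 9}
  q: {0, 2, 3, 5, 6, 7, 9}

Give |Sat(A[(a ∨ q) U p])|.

Sat(a ∨ q) = {0, 2, 3, 4, 5, 6, 7, 8, 9}
A[(a ∨ q) U p]: least fixpoint, start Z0 = Sat(p) = {0, 5, 7}, add states in Sat(a ∨ q) with every successor in Z. Z1 = {0, 5, 6, 7, 9}; fixed.
Sat(A[(a ∨ q) U p]) = {0, 5, 6, 7, 9}
|Sat(A[(a ∨ q) U p])| = |{0, 5, 6, 7, 9}| = 5.

5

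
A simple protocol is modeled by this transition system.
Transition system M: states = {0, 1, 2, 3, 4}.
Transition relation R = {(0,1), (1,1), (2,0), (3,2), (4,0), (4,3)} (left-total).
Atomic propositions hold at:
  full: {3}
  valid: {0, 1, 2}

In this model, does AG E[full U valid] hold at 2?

Yes

E[full U valid]: least fixpoint, start Z0 = Sat(valid) = {0, 1, 2}, add states in Sat(full) with some successor in Z. Z1 = {0, 1, 2, 3}; fixed.
Sat(E[full U valid]) = {0, 1, 2, 3}
AG E[full U valid]: greatest fixpoint, start Z0 = {0, 1, 2, 3}, keep only states in Sat with every successor in Z. Already a fixed point.
Sat(AG E[full U valid]) = {0, 1, 2, 3}
2 ∈ Sat(AG E[full U valid]) = {0, 1, 2, 3}, so the formula holds at 2.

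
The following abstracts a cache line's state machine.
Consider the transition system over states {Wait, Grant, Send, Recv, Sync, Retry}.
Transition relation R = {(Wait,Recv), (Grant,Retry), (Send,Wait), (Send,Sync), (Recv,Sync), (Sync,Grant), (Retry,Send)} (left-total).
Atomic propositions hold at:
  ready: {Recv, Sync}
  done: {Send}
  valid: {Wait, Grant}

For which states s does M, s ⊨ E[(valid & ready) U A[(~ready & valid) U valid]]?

{Wait, Grant}

Sat(valid & ready) = ∅
Sat(~ready) = {Wait, Grant, Send, Retry}
Sat(~ready & valid) = {Wait, Grant}
A[(~ready & valid) U valid]: least fixpoint, start Z0 = Sat(valid) = {Wait, Grant}, add states in Sat(~ready & valid) with every successor in Z. Already a fixed point.
Sat(A[(~ready & valid) U valid]) = {Wait, Grant}
E[(valid & ready) U A[(~ready & valid) U valid]]: least fixpoint, start Z0 = Sat(A[(~ready & valid) U valid]) = {Wait, Grant}, add states in Sat(valid & ready) with some successor in Z. Already a fixed point.
Sat(E[(valid & ready) U A[(~ready & valid) U valid]]) = {Wait, Grant}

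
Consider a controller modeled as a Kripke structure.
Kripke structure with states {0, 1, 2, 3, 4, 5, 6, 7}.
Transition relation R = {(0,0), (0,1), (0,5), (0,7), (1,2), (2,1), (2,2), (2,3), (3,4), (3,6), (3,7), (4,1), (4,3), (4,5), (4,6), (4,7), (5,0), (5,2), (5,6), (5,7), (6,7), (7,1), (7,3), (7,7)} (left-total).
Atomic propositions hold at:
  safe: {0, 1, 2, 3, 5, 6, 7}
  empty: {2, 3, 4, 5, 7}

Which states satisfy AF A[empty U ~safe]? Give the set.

Sat(~safe) = {4}
A[empty U ~safe]: least fixpoint, start Z0 = Sat(~safe) = {4}, add states in Sat(empty) with every successor in Z. Already a fixed point.
Sat(A[empty U ~safe]) = {4}
AF A[empty U ~safe]: least fixpoint, start Z0 = {4}, add states with every successor in Z. Already a fixed point.
Sat(AF A[empty U ~safe]) = {4}

{4}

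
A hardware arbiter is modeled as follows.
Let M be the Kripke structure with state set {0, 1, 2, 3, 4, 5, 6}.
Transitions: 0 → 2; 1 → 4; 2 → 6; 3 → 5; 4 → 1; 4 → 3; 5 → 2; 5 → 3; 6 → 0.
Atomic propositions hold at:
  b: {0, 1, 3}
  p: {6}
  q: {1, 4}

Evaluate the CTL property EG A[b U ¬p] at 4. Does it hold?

Sat(¬p) = {0, 1, 2, 3, 4, 5}
A[b U ¬p]: least fixpoint, start Z0 = Sat(¬p) = {0, 1, 2, 3, 4, 5}, add states in Sat(b) with every successor in Z. Already a fixed point.
Sat(A[b U ¬p]) = {0, 1, 2, 3, 4, 5}
EG A[b U ¬p]: greatest fixpoint, start Z0 = {0, 1, 2, 3, 4, 5}, keep only states in Sat with some successor in Z. Z1 = {0, 1, 3, 4, 5}; Z2 = {1, 3, 4, 5}; fixed.
Sat(EG A[b U ¬p]) = {1, 3, 4, 5}
4 ∈ Sat(EG A[b U ¬p]) = {1, 3, 4, 5}, so the formula holds at 4.

Yes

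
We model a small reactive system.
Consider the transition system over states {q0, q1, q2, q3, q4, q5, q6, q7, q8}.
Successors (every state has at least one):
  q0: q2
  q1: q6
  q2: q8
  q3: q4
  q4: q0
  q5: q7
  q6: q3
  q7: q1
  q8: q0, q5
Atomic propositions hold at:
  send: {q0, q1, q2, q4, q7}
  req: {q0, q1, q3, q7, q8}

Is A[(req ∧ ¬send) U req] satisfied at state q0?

Sat(¬send) = {q3, q5, q6, q8}
Sat(req ∧ ¬send) = {q3, q8}
A[(req ∧ ¬send) U req]: least fixpoint, start Z0 = Sat(req) = {q0, q1, q3, q7, q8}, add states in Sat(req ∧ ¬send) with every successor in Z. Already a fixed point.
Sat(A[(req ∧ ¬send) U req]) = {q0, q1, q3, q7, q8}
q0 ∈ Sat(A[(req ∧ ¬send) U req]) = {q0, q1, q3, q7, q8}, so the formula holds at q0.

Yes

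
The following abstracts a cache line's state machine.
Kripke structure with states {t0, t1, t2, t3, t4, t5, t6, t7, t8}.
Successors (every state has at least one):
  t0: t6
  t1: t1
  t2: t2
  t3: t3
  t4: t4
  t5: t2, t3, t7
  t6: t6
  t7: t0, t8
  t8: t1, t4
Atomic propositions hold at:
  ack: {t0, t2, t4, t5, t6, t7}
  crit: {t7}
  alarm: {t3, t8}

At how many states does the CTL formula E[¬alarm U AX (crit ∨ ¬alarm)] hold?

Sat(¬alarm) = {t0, t1, t2, t4, t5, t6, t7}
Sat(crit ∨ ¬alarm) = {t0, t1, t2, t4, t5, t6, t7}
Sat(AX (crit ∨ ¬alarm)) = {s : every successor in {t0, t1, t2, t4, t5, t6, t7}} = {t0, t1, t2, t4, t6, t8}
E[¬alarm U AX (crit ∨ ¬alarm)]: least fixpoint, start Z0 = Sat(AX (crit ∨ ¬alarm)) = {t0, t1, t2, t4, t6, t8}, add states in Sat(¬alarm) with some successor in Z. Z1 = {t0, t1, t2, t4, t5, t6, t7, t8}; fixed.
Sat(E[¬alarm U AX (crit ∨ ¬alarm)]) = {t0, t1, t2, t4, t5, t6, t7, t8}
|Sat(E[¬alarm U AX (crit ∨ ¬alarm)])| = |{t0, t1, t2, t4, t5, t6, t7, t8}| = 8.

8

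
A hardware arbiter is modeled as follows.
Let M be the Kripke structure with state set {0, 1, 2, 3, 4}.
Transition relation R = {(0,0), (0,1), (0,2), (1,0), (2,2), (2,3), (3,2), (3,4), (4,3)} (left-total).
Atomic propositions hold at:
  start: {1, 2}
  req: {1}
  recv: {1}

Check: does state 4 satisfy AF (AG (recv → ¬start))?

Yes

Sat(¬start) = {0, 3, 4}
Sat(recv → ¬start) = {0, 2, 3, 4}
AG (recv → ¬start): greatest fixpoint, start Z0 = {0, 2, 3, 4}, keep only states in Sat with every successor in Z. Z1 = {2, 3, 4}; fixed.
Sat(AG (recv → ¬start)) = {2, 3, 4}
AF (AG (recv → ¬start)): least fixpoint, start Z0 = {2, 3, 4}, add states with every successor in Z. Already a fixed point.
Sat(AF (AG (recv → ¬start))) = {2, 3, 4}
4 ∈ Sat(AF (AG (recv → ¬start))) = {2, 3, 4}, so the formula holds at 4.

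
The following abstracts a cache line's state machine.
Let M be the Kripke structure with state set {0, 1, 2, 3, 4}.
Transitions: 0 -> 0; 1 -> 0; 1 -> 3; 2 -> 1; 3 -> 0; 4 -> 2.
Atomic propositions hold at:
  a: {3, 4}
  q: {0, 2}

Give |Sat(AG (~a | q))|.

Sat(~a) = {0, 1, 2}
Sat(~a | q) = {0, 1, 2}
AG (~a | q): greatest fixpoint, start Z0 = {0, 1, 2}, keep only states in Sat with every successor in Z. Z1 = {0, 2}; Z2 = {0}; fixed.
Sat(AG (~a | q)) = {0}
|Sat(AG (~a | q))| = |{0}| = 1.

1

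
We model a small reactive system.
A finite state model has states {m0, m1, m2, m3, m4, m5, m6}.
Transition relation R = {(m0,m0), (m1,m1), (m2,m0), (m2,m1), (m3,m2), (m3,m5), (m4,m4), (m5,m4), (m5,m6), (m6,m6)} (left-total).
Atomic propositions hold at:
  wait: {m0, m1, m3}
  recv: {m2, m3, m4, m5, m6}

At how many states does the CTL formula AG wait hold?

AG wait: greatest fixpoint, start Z0 = {m0, m1, m3}, keep only states in Sat with every successor in Z. Z1 = {m0, m1}; fixed.
Sat(AG wait) = {m0, m1}
|Sat(AG wait)| = |{m0, m1}| = 2.

2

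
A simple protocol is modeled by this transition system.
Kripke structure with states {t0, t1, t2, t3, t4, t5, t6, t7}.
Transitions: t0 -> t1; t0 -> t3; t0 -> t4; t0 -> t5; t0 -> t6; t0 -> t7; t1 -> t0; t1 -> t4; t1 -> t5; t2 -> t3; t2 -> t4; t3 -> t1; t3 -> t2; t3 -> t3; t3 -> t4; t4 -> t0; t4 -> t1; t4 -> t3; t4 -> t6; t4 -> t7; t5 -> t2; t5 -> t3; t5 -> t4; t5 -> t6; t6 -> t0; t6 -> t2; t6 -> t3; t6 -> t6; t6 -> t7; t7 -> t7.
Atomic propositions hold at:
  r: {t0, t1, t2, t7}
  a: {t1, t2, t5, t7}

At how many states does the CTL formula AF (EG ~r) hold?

Sat(~r) = {t3, t4, t5, t6}
EG ~r: greatest fixpoint, start Z0 = {t3, t4, t5, t6}, keep only states in Sat with some successor in Z. Already a fixed point.
Sat(EG ~r) = {t3, t4, t5, t6}
AF (EG ~r): least fixpoint, start Z0 = {t3, t4, t5, t6}, add states with every successor in Z. Z1 = {t2, t3, t4, t5, t6}; fixed.
Sat(AF (EG ~r)) = {t2, t3, t4, t5, t6}
|Sat(AF (EG ~r))| = |{t2, t3, t4, t5, t6}| = 5.

5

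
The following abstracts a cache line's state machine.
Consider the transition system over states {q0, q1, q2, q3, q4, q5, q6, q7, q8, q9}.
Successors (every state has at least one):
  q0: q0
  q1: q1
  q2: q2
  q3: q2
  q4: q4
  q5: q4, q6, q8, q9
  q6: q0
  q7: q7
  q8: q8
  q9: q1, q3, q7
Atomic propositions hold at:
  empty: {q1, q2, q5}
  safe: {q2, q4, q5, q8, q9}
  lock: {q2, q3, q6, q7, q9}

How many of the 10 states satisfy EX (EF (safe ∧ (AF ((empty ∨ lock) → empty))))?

Sat(empty ∨ lock) = {q1, q2, q3, q5, q6, q7, q9}
Sat((empty ∨ lock) → empty) = {q0, q1, q2, q4, q5, q8}
AF ((empty ∨ lock) → empty): least fixpoint, start Z0 = {q0, q1, q2, q4, q5, q8}, add states with every successor in Z. Z1 = {q0, q1, q2, q3, q4, q5, q6, q8}; fixed.
Sat(AF ((empty ∨ lock) → empty)) = {q0, q1, q2, q3, q4, q5, q6, q8}
Sat(safe ∧ (AF ((empty ∨ lock) → empty))) = {q2, q4, q5, q8}
EF (safe ∧ (AF ((empty ∨ lock) → empty))): least fixpoint, start Z0 = {q2, q4, q5, q8}, add states with some successor in Z. Z1 = {q2, q3, q4, q5, q8}; Z2 = {q2, q3, q4, q5, q8, q9}; fixed.
Sat(EF (safe ∧ (AF ((empty ∨ lock) → empty)))) = {q2, q3, q4, q5, q8, q9}
Sat(EX (EF (safe ∧ (AF ((empty ∨ lock) → empty))))) = {s : some successor in {q2, q3, q4, q5, q8, q9}} = {q2, q3, q4, q5, q8, q9}
|Sat(EX (EF (safe ∧ (AF ((empty ∨ lock) → empty)))))| = |{q2, q3, q4, q5, q8, q9}| = 6.

6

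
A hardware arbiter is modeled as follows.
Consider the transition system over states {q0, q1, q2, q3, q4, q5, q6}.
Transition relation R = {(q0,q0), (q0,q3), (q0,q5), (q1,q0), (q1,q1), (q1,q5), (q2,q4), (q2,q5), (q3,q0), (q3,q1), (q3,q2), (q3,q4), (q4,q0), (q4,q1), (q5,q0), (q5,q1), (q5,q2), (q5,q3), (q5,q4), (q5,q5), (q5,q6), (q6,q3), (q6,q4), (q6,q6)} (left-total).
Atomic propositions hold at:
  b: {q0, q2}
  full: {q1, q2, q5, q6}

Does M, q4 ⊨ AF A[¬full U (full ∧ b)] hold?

Sat(¬full) = {q0, q3, q4}
Sat(full ∧ b) = {q2}
A[¬full U (full ∧ b)]: least fixpoint, start Z0 = Sat((full ∧ b)) = {q2}, add states in Sat(¬full) with every successor in Z. Already a fixed point.
Sat(A[¬full U (full ∧ b)]) = {q2}
AF A[¬full U (full ∧ b)]: least fixpoint, start Z0 = {q2}, add states with every successor in Z. Already a fixed point.
Sat(AF A[¬full U (full ∧ b)]) = {q2}
q4 ∉ Sat(AF A[¬full U (full ∧ b)]) = {q2}, so the formula does not hold at q4.

No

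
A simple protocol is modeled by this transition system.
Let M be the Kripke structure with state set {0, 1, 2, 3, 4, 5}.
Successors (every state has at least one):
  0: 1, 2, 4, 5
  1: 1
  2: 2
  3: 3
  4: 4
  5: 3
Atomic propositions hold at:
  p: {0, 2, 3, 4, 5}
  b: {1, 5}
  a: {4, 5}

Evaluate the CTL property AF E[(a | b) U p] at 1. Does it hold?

Sat(a | b) = {1, 4, 5}
E[(a | b) U p]: least fixpoint, start Z0 = Sat(p) = {0, 2, 3, 4, 5}, add states in Sat(a | b) with some successor in Z. Already a fixed point.
Sat(E[(a | b) U p]) = {0, 2, 3, 4, 5}
AF E[(a | b) U p]: least fixpoint, start Z0 = {0, 2, 3, 4, 5}, add states with every successor in Z. Already a fixed point.
Sat(AF E[(a | b) U p]) = {0, 2, 3, 4, 5}
1 ∉ Sat(AF E[(a | b) U p]) = {0, 2, 3, 4, 5}, so the formula does not hold at 1.

No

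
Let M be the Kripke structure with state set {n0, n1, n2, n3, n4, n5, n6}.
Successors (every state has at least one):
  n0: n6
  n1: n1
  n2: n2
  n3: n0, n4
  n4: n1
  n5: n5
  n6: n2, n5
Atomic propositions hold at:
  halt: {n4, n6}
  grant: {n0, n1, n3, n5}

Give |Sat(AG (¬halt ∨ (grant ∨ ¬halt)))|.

Sat(¬halt) = {n0, n1, n2, n3, n5}
Sat(grant ∨ ¬halt) = {n0, n1, n2, n3, n5}
Sat(¬halt ∨ (grant ∨ ¬halt)) = {n0, n1, n2, n3, n5}
AG (¬halt ∨ (grant ∨ ¬halt)): greatest fixpoint, start Z0 = {n0, n1, n2, n3, n5}, keep only states in Sat with every successor in Z. Z1 = {n1, n2, n5}; fixed.
Sat(AG (¬halt ∨ (grant ∨ ¬halt))) = {n1, n2, n5}
|Sat(AG (¬halt ∨ (grant ∨ ¬halt)))| = |{n1, n2, n5}| = 3.

3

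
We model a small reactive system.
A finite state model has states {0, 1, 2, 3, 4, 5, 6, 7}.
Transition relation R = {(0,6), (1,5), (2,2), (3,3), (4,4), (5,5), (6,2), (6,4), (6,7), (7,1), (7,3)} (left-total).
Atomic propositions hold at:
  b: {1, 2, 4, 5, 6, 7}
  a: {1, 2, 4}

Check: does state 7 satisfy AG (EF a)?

EF a: least fixpoint, start Z0 = {1, 2, 4}, add states with some successor in Z. Z1 = {1, 2, 4, 6, 7}; Z2 = {0, 1, 2, 4, 6, 7}; fixed.
Sat(EF a) = {0, 1, 2, 4, 6, 7}
AG (EF a): greatest fixpoint, start Z0 = {0, 1, 2, 4, 6, 7}, keep only states in Sat with every successor in Z. Z1 = {0, 2, 4, 6}; Z2 = {0, 2, 4}; Z3 = {2, 4}; fixed.
Sat(AG (EF a)) = {2, 4}
7 ∉ Sat(AG (EF a)) = {2, 4}, so the formula does not hold at 7.

No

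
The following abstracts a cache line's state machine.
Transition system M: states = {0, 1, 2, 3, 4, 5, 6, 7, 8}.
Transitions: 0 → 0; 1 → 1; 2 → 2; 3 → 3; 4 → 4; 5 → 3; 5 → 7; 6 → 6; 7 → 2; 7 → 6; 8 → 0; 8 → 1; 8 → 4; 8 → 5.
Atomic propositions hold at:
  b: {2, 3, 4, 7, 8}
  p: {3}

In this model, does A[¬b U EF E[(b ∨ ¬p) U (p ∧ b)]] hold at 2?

Sat(¬b) = {0, 1, 5, 6}
Sat(¬p) = {0, 1, 2, 4, 5, 6, 7, 8}
Sat(b ∨ ¬p) = {0, 1, 2, 3, 4, 5, 6, 7, 8}
Sat(p ∧ b) = {3}
E[(b ∨ ¬p) U (p ∧ b)]: least fixpoint, start Z0 = Sat((p ∧ b)) = {3}, add states in Sat(b ∨ ¬p) with some successor in Z. Z1 = {3, 5}; Z2 = {3, 5, 8}; fixed.
Sat(E[(b ∨ ¬p) U (p ∧ b)]) = {3, 5, 8}
EF E[(b ∨ ¬p) U (p ∧ b)]: least fixpoint, start Z0 = {3, 5, 8}, add states with some successor in Z. Already a fixed point.
Sat(EF E[(b ∨ ¬p) U (p ∧ b)]) = {3, 5, 8}
A[¬b U EF E[(b ∨ ¬p) U (p ∧ b)]]: least fixpoint, start Z0 = Sat(EF E[(b ∨ ¬p) U (p ∧ b)]) = {3, 5, 8}, add states in Sat(¬b) with every successor in Z. Already a fixed point.
Sat(A[¬b U EF E[(b ∨ ¬p) U (p ∧ b)]]) = {3, 5, 8}
2 ∉ Sat(A[¬b U EF E[(b ∨ ¬p) U (p ∧ b)]]) = {3, 5, 8}, so the formula does not hold at 2.

No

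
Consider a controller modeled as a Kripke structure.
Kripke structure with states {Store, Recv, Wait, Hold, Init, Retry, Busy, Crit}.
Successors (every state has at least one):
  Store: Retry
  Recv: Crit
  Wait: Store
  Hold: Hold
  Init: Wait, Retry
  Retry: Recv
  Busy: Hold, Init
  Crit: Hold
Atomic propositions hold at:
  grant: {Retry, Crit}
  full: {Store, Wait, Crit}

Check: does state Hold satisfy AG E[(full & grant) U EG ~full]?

Yes

Sat(full & grant) = {Crit}
Sat(~full) = {Recv, Hold, Init, Retry, Busy}
EG ~full: greatest fixpoint, start Z0 = {Recv, Hold, Init, Retry, Busy}, keep only states in Sat with some successor in Z. Z1 = {Hold, Init, Retry, Busy}; Z2 = {Hold, Init, Busy}; Z3 = {Hold, Busy}; fixed.
Sat(EG ~full) = {Hold, Busy}
E[(full & grant) U EG ~full]: least fixpoint, start Z0 = Sat(EG ~full) = {Hold, Busy}, add states in Sat(full & grant) with some successor in Z. Z1 = {Hold, Busy, Crit}; fixed.
Sat(E[(full & grant) U EG ~full]) = {Hold, Busy, Crit}
AG E[(full & grant) U EG ~full]: greatest fixpoint, start Z0 = {Hold, Busy, Crit}, keep only states in Sat with every successor in Z. Z1 = {Hold, Crit}; fixed.
Sat(AG E[(full & grant) U EG ~full]) = {Hold, Crit}
Hold ∈ Sat(AG E[(full & grant) U EG ~full]) = {Hold, Crit}, so the formula holds at Hold.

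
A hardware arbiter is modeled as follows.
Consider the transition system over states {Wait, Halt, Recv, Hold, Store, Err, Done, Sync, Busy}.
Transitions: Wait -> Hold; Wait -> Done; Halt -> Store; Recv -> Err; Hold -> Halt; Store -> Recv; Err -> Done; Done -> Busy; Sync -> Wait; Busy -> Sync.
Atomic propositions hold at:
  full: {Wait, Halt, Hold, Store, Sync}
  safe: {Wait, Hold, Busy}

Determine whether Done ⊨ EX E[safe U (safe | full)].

Yes

Sat(safe | full) = {Wait, Halt, Hold, Store, Sync, Busy}
E[safe U (safe | full)]: least fixpoint, start Z0 = Sat((safe | full)) = {Wait, Halt, Hold, Store, Sync, Busy}, add states in Sat(safe) with some successor in Z. Already a fixed point.
Sat(E[safe U (safe | full)]) = {Wait, Halt, Hold, Store, Sync, Busy}
Sat(EX E[safe U (safe | full)]) = {s : some successor in {Wait, Halt, Hold, Store, Sync, Busy}} = {Wait, Halt, Hold, Done, Sync, Busy}
Done ∈ Sat(EX E[safe U (safe | full)]) = {Wait, Halt, Hold, Done, Sync, Busy}, so the formula holds at Done.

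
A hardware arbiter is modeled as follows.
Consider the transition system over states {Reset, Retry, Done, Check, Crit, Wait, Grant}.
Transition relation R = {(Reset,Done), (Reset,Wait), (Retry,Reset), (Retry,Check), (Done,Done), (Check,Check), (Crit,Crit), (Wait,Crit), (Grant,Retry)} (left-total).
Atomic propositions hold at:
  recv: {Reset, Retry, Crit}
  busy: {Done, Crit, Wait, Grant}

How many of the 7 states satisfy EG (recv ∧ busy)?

1

Sat(recv ∧ busy) = {Crit}
EG (recv ∧ busy): greatest fixpoint, start Z0 = {Crit}, keep only states in Sat with some successor in Z. Already a fixed point.
Sat(EG (recv ∧ busy)) = {Crit}
|Sat(EG (recv ∧ busy))| = |{Crit}| = 1.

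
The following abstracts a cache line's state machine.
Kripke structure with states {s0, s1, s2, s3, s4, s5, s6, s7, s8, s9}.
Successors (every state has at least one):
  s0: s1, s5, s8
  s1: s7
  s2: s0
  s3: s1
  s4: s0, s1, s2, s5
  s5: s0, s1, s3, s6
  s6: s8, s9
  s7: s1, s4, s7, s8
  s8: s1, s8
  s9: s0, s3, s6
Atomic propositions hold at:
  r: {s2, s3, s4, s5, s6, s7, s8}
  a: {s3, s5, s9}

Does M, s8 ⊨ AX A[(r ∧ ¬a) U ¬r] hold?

No

Sat(¬a) = {s0, s1, s2, s4, s6, s7, s8}
Sat(r ∧ ¬a) = {s2, s4, s6, s7, s8}
Sat(¬r) = {s0, s1, s9}
A[(r ∧ ¬a) U ¬r]: least fixpoint, start Z0 = Sat(¬r) = {s0, s1, s9}, add states in Sat(r ∧ ¬a) with every successor in Z. Z1 = {s0, s1, s2, s9}; fixed.
Sat(A[(r ∧ ¬a) U ¬r]) = {s0, s1, s2, s9}
Sat(AX A[(r ∧ ¬a) U ¬r]) = {s : every successor in {s0, s1, s2, s9}} = {s2, s3}
s8 ∉ Sat(AX A[(r ∧ ¬a) U ¬r]) = {s2, s3}, so the formula does not hold at s8.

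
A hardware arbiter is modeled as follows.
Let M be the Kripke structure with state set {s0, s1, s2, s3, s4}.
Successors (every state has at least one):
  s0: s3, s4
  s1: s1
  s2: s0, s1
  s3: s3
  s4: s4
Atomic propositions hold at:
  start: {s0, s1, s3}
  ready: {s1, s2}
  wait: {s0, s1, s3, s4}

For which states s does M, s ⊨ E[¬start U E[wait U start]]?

Sat(¬start) = {s2, s4}
E[wait U start]: least fixpoint, start Z0 = Sat(start) = {s0, s1, s3}, add states in Sat(wait) with some successor in Z. Already a fixed point.
Sat(E[wait U start]) = {s0, s1, s3}
E[¬start U E[wait U start]]: least fixpoint, start Z0 = Sat(E[wait U start]) = {s0, s1, s3}, add states in Sat(¬start) with some successor in Z. Z1 = {s0, s1, s2, s3}; fixed.
Sat(E[¬start U E[wait U start]]) = {s0, s1, s2, s3}

{s0, s1, s2, s3}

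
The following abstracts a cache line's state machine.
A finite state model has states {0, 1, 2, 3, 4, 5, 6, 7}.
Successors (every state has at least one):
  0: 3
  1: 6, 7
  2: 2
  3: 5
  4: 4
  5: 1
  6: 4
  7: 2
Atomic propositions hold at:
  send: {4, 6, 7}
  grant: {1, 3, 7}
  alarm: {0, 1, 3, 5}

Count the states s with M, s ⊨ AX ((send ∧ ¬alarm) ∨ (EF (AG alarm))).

3

Sat(¬alarm) = {2, 4, 6, 7}
Sat(send ∧ ¬alarm) = {4, 6, 7}
AG alarm: greatest fixpoint, start Z0 = {0, 1, 3, 5}, keep only states in Sat with every successor in Z. Z1 = {0, 3, 5}; Z2 = {0, 3}; Z3 = {0}; Z4 = ∅; fixed.
Sat(AG alarm) = ∅
EF (AG alarm): least fixpoint, start Z0 = ∅, add states with some successor in Z. Already a fixed point.
Sat(EF (AG alarm)) = ∅
Sat((send ∧ ¬alarm) ∨ (EF (AG alarm))) = {4, 6, 7}
Sat(AX ((send ∧ ¬alarm) ∨ (EF (AG alarm)))) = {s : every successor in {4, 6, 7}} = {1, 4, 6}
|Sat(AX ((send ∧ ¬alarm) ∨ (EF (AG alarm))))| = |{1, 4, 6}| = 3.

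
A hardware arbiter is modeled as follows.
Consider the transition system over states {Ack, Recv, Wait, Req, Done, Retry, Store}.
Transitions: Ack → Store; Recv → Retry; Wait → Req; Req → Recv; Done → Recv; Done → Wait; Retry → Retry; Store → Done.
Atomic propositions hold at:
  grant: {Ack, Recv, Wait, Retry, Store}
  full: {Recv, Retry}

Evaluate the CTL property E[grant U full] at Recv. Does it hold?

E[grant U full]: least fixpoint, start Z0 = Sat(full) = {Recv, Retry}, add states in Sat(grant) with some successor in Z. Already a fixed point.
Sat(E[grant U full]) = {Recv, Retry}
Recv ∈ Sat(E[grant U full]) = {Recv, Retry}, so the formula holds at Recv.

Yes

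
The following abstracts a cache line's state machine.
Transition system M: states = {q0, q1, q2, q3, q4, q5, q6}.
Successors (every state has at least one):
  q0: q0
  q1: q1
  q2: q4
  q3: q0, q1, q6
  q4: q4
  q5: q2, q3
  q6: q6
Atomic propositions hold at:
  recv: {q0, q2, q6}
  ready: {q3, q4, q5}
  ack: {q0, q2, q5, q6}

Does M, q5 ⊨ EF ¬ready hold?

Sat(¬ready) = {q0, q1, q2, q6}
EF ¬ready: least fixpoint, start Z0 = {q0, q1, q2, q6}, add states with some successor in Z. Z1 = {q0, q1, q2, q3, q5, q6}; fixed.
Sat(EF ¬ready) = {q0, q1, q2, q3, q5, q6}
q5 ∈ Sat(EF ¬ready) = {q0, q1, q2, q3, q5, q6}, so the formula holds at q5.

Yes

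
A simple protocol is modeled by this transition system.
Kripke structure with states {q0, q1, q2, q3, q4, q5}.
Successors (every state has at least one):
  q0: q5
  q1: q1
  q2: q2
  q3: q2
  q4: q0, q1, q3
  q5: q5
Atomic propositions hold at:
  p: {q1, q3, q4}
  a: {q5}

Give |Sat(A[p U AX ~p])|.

Sat(~p) = {q0, q2, q5}
Sat(AX ~p) = {s : every successor in {q0, q2, q5}} = {q0, q2, q3, q5}
A[p U AX ~p]: least fixpoint, start Z0 = Sat(AX ~p) = {q0, q2, q3, q5}, add states in Sat(p) with every successor in Z. Already a fixed point.
Sat(A[p U AX ~p]) = {q0, q2, q3, q5}
|Sat(A[p U AX ~p])| = |{q0, q2, q3, q5}| = 4.

4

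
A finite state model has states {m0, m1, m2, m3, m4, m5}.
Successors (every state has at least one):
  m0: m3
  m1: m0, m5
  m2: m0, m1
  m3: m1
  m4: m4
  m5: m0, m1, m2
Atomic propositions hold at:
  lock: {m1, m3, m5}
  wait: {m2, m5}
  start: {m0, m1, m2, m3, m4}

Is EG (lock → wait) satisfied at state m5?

No

Sat(lock → wait) = {m0, m2, m4, m5}
EG (lock → wait): greatest fixpoint, start Z0 = {m0, m2, m4, m5}, keep only states in Sat with some successor in Z. Z1 = {m2, m4, m5}; Z2 = {m4, m5}; Z3 = {m4}; fixed.
Sat(EG (lock → wait)) = {m4}
m5 ∉ Sat(EG (lock → wait)) = {m4}, so the formula does not hold at m5.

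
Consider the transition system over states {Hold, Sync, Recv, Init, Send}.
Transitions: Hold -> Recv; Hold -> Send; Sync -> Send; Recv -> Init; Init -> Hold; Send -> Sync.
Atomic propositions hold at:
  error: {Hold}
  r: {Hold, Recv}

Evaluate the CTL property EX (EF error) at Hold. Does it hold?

EF error: least fixpoint, start Z0 = {Hold}, add states with some successor in Z. Z1 = {Hold, Init}; Z2 = {Hold, Recv, Init}; fixed.
Sat(EF error) = {Hold, Recv, Init}
Sat(EX (EF error)) = {s : some successor in {Hold, Recv, Init}} = {Hold, Recv, Init}
Hold ∈ Sat(EX (EF error)) = {Hold, Recv, Init}, so the formula holds at Hold.

Yes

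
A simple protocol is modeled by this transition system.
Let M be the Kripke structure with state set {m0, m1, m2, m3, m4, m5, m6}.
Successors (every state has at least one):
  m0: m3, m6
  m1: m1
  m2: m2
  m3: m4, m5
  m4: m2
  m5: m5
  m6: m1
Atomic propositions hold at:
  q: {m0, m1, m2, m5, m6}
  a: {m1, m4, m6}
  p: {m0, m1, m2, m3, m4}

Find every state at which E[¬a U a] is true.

{m0, m1, m3, m4, m6}

Sat(¬a) = {m0, m2, m3, m5}
E[¬a U a]: least fixpoint, start Z0 = Sat(a) = {m1, m4, m6}, add states in Sat(¬a) with some successor in Z. Z1 = {m0, m1, m3, m4, m6}; fixed.
Sat(E[¬a U a]) = {m0, m1, m3, m4, m6}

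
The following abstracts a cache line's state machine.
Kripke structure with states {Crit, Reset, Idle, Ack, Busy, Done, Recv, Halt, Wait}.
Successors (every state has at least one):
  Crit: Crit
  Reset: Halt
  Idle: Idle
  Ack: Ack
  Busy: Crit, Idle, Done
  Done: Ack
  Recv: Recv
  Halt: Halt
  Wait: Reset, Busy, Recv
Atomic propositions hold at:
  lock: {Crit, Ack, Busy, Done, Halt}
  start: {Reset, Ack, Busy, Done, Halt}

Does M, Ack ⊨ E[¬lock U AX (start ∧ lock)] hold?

Sat(¬lock) = {Reset, Idle, Recv, Wait}
Sat(start ∧ lock) = {Ack, Busy, Done, Halt}
Sat(AX (start ∧ lock)) = {s : every successor in {Ack, Busy, Done, Halt}} = {Reset, Ack, Done, Halt}
E[¬lock U AX (start ∧ lock)]: least fixpoint, start Z0 = Sat(AX (start ∧ lock)) = {Reset, Ack, Done, Halt}, add states in Sat(¬lock) with some successor in Z. Z1 = {Reset, Ack, Done, Halt, Wait}; fixed.
Sat(E[¬lock U AX (start ∧ lock)]) = {Reset, Ack, Done, Halt, Wait}
Ack ∈ Sat(E[¬lock U AX (start ∧ lock)]) = {Reset, Ack, Done, Halt, Wait}, so the formula holds at Ack.

Yes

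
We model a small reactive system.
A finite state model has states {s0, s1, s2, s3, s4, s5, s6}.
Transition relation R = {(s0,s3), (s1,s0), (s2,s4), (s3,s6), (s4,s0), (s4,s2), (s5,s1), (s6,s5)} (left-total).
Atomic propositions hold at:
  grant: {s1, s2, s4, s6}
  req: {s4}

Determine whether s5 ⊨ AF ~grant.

Sat(~grant) = {s0, s3, s5}
AF ~grant: least fixpoint, start Z0 = {s0, s3, s5}, add states with every successor in Z. Z1 = {s0, s1, s3, s5, s6}; fixed.
Sat(AF ~grant) = {s0, s1, s3, s5, s6}
s5 ∈ Sat(AF ~grant) = {s0, s1, s3, s5, s6}, so the formula holds at s5.

Yes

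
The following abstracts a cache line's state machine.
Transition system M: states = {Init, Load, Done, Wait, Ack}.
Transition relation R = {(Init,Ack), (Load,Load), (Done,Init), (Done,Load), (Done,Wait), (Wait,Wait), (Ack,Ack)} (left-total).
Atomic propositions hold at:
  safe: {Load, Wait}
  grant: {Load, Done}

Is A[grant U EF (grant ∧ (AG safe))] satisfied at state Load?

AG safe: greatest fixpoint, start Z0 = {Load, Wait}, keep only states in Sat with every successor in Z. Already a fixed point.
Sat(AG safe) = {Load, Wait}
Sat(grant ∧ (AG safe)) = {Load}
EF (grant ∧ (AG safe)): least fixpoint, start Z0 = {Load}, add states with some successor in Z. Z1 = {Load, Done}; fixed.
Sat(EF (grant ∧ (AG safe))) = {Load, Done}
A[grant U EF (grant ∧ (AG safe))]: least fixpoint, start Z0 = Sat(EF (grant ∧ (AG safe))) = {Load, Done}, add states in Sat(grant) with every successor in Z. Already a fixed point.
Sat(A[grant U EF (grant ∧ (AG safe))]) = {Load, Done}
Load ∈ Sat(A[grant U EF (grant ∧ (AG safe))]) = {Load, Done}, so the formula holds at Load.

Yes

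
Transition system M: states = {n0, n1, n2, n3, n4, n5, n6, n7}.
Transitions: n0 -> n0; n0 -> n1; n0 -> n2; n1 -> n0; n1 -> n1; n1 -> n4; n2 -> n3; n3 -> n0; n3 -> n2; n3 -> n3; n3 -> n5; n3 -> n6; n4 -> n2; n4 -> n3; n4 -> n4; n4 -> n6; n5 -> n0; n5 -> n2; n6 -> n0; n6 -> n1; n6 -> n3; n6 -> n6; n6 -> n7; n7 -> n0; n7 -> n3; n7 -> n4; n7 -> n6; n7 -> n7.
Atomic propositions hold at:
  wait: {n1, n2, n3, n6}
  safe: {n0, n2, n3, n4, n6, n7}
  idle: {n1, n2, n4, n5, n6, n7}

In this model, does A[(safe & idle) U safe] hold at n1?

No

Sat(safe & idle) = {n2, n4, n6, n7}
A[(safe & idle) U safe]: least fixpoint, start Z0 = Sat(safe) = {n0, n2, n3, n4, n6, n7}, add states in Sat(safe & idle) with every successor in Z. Already a fixed point.
Sat(A[(safe & idle) U safe]) = {n0, n2, n3, n4, n6, n7}
n1 ∉ Sat(A[(safe & idle) U safe]) = {n0, n2, n3, n4, n6, n7}, so the formula does not hold at n1.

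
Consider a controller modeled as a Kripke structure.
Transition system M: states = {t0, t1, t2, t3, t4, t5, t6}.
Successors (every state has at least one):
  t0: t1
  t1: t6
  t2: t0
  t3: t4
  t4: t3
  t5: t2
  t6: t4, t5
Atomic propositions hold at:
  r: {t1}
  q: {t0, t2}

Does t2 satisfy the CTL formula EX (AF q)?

AF q: least fixpoint, start Z0 = {t0, t2}, add states with every successor in Z. Z1 = {t0, t2, t5}; fixed.
Sat(AF q) = {t0, t2, t5}
Sat(EX (AF q)) = {s : some successor in {t0, t2, t5}} = {t2, t5, t6}
t2 ∈ Sat(EX (AF q)) = {t2, t5, t6}, so the formula holds at t2.

Yes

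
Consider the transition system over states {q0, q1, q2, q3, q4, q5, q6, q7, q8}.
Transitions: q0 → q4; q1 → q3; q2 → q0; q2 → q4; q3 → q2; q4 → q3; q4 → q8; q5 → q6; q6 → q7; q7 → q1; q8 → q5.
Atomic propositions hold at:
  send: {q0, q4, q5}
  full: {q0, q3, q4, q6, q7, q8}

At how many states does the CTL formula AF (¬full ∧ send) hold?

2

Sat(¬full) = {q1, q2, q5}
Sat(¬full ∧ send) = {q5}
AF (¬full ∧ send): least fixpoint, start Z0 = {q5}, add states with every successor in Z. Z1 = {q5, q8}; fixed.
Sat(AF (¬full ∧ send)) = {q5, q8}
|Sat(AF (¬full ∧ send))| = |{q5, q8}| = 2.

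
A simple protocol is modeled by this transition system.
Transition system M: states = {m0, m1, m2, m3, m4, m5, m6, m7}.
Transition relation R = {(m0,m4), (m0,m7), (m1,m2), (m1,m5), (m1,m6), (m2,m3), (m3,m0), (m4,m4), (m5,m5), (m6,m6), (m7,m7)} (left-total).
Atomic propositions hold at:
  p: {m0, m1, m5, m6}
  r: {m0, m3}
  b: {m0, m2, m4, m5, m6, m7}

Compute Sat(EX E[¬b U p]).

Sat(¬b) = {m1, m3}
E[¬b U p]: least fixpoint, start Z0 = Sat(p) = {m0, m1, m5, m6}, add states in Sat(¬b) with some successor in Z. Z1 = {m0, m1, m3, m5, m6}; fixed.
Sat(E[¬b U p]) = {m0, m1, m3, m5, m6}
Sat(EX E[¬b U p]) = {s : some successor in {m0, m1, m3, m5, m6}} = {m1, m2, m3, m5, m6}

{m1, m2, m3, m5, m6}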